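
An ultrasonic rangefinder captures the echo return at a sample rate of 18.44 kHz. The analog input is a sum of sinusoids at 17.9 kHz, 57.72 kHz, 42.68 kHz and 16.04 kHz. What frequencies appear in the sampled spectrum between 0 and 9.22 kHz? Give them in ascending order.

0.54 kHz, 2.4 kHz, 5.8 kHz

fs/2 = 9.22 kHz.
17.9 kHz > fs/2 = 9.22 kHz, folds to fs − 17.9 kHz = 0.54 kHz.
57.72 kHz mod fs = 2.4 kHz.
2.4 kHz ≤ fs/2 = 9.22 kHz, appears at 2.4 kHz.
42.68 kHz mod fs = 5.8 kHz.
5.8 kHz ≤ fs/2 = 9.22 kHz, appears at 5.8 kHz.
16.04 kHz > fs/2 = 9.22 kHz, folds to fs − 16.04 kHz = 2.4 kHz.
Distinct values: {0.54 kHz, 2.4 kHz, 5.8 kHz}.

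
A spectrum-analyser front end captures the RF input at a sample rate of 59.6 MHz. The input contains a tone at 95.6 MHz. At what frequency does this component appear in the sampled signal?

23.6 MHz

95.6 MHz mod fs = 36 MHz.
36 MHz > fs/2 = 29.8 MHz, folds to fs − 36 MHz = 23.6 MHz.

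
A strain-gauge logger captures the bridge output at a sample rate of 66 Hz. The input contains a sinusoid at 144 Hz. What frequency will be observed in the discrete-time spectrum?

12 Hz

144 Hz mod fs = 12 Hz.
12 Hz ≤ fs/2 = 33 Hz, appears at 12 Hz.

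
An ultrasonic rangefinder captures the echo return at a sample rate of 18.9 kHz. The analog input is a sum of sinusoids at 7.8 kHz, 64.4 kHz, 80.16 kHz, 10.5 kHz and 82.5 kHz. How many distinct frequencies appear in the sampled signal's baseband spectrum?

5

fs/2 = 9.45 kHz.
7.8 kHz ≤ fs/2 = 9.45 kHz, passes unchanged.
64.4 kHz mod fs = 7.7 kHz.
7.7 kHz ≤ fs/2 = 9.45 kHz, appears at 7.7 kHz.
80.16 kHz mod fs = 4.56 kHz.
4.56 kHz ≤ fs/2 = 9.45 kHz, appears at 4.56 kHz.
10.5 kHz > fs/2 = 9.45 kHz, folds to fs − 10.5 kHz = 8.4 kHz.
82.5 kHz mod fs = 6.9 kHz.
6.9 kHz ≤ fs/2 = 9.45 kHz, appears at 6.9 kHz.
Distinct values: {4.56 kHz, 6.9 kHz, 7.7 kHz, 7.8 kHz, 8.4 kHz} → 5.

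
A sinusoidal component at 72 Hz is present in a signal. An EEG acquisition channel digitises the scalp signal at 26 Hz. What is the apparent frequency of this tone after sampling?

6 Hz

72 Hz mod fs = 20 Hz.
20 Hz > fs/2 = 13 Hz, folds to fs − 20 Hz = 6 Hz.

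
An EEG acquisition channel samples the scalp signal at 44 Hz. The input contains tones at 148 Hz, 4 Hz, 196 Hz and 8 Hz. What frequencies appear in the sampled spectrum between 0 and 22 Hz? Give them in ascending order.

4 Hz, 8 Hz, 16 Hz, 20 Hz

fs/2 = 22 Hz.
148 Hz mod fs = 16 Hz.
16 Hz ≤ fs/2 = 22 Hz, appears at 16 Hz.
4 Hz ≤ fs/2 = 22 Hz, passes unchanged.
196 Hz mod fs = 20 Hz.
20 Hz ≤ fs/2 = 22 Hz, appears at 20 Hz.
8 Hz ≤ fs/2 = 22 Hz, passes unchanged.
Distinct values: {4 Hz, 8 Hz, 16 Hz, 20 Hz}.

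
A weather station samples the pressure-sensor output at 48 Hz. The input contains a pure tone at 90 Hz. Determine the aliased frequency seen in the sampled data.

6 Hz

90 Hz mod fs = 42 Hz.
42 Hz > fs/2 = 24 Hz, folds to fs − 42 Hz = 6 Hz.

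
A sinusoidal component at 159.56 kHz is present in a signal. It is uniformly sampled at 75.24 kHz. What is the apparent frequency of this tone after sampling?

9.08 kHz

159.56 kHz mod fs = 9.08 kHz.
9.08 kHz ≤ fs/2 = 37.62 kHz, appears at 9.08 kHz.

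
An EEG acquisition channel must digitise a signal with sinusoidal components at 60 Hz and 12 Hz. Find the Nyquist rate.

Highest-frequency component: 60 Hz.
Nyquist rate = 2 × 60 Hz = 120 Hz.

120 Hz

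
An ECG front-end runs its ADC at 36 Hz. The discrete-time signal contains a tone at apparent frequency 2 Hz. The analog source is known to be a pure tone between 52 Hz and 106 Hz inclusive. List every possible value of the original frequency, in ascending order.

Frequencies that alias to 2 Hz are k·fs ± 2 Hz for integer k ≥ 0.
k=0: 2 Hz.
k=1: 34 Hz, 38 Hz.
k=2: 70 Hz, 74 Hz.
k=3: 106 Hz, 110 Hz.
k=4: 142 Hz, 146 Hz.
Within [52 Hz, 106 Hz]: 70 Hz, 74 Hz, 106 Hz.

70 Hz, 74 Hz, 106 Hz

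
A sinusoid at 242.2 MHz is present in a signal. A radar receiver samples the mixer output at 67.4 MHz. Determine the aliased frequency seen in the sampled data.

242.2 MHz mod fs = 40 MHz.
40 MHz > fs/2 = 33.7 MHz, folds to fs − 40 MHz = 27.4 MHz.

27.4 MHz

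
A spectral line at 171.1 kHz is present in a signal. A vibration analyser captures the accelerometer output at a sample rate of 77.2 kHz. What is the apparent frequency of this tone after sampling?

16.7 kHz

171.1 kHz mod fs = 16.7 kHz.
16.7 kHz ≤ fs/2 = 38.6 kHz, appears at 16.7 kHz.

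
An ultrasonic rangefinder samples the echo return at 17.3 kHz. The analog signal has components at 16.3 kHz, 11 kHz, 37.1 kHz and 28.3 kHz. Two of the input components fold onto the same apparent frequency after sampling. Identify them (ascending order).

11 kHz, 28.3 kHz

fs/2 = 8.65 kHz.
16.3 kHz > fs/2 = 8.65 kHz, folds to fs − 16.3 kHz = 1 kHz.
11 kHz > fs/2 = 8.65 kHz, folds to fs − 11 kHz = 6.3 kHz.
37.1 kHz mod fs = 2.5 kHz.
2.5 kHz ≤ fs/2 = 8.65 kHz, appears at 2.5 kHz.
28.3 kHz mod fs = 11 kHz.
11 kHz > fs/2 = 8.65 kHz, folds to fs − 11 kHz = 6.3 kHz.
11 kHz and 28.3 kHz both map to 6.3 kHz.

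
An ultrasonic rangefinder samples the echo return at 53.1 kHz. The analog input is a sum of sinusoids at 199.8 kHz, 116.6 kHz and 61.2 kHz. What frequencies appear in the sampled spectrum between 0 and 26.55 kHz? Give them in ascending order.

8.1 kHz, 10.4 kHz, 12.6 kHz

fs/2 = 26.55 kHz.
199.8 kHz mod fs = 40.5 kHz.
40.5 kHz > fs/2 = 26.55 kHz, folds to fs − 40.5 kHz = 12.6 kHz.
116.6 kHz mod fs = 10.4 kHz.
10.4 kHz ≤ fs/2 = 26.55 kHz, appears at 10.4 kHz.
61.2 kHz mod fs = 8.1 kHz.
8.1 kHz ≤ fs/2 = 26.55 kHz, appears at 8.1 kHz.
Distinct values: {8.1 kHz, 10.4 kHz, 12.6 kHz}.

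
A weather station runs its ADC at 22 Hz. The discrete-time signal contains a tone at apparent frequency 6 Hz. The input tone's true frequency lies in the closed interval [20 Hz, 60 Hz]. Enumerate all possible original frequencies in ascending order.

Frequencies that alias to 6 Hz are k·fs ± 6 Hz for integer k ≥ 0.
k=0: 6 Hz.
k=1: 16 Hz, 28 Hz.
k=2: 38 Hz, 50 Hz.
k=3: 60 Hz, 72 Hz.
k=4: 82 Hz, 94 Hz.
Within [20 Hz, 60 Hz]: 28 Hz, 38 Hz, 50 Hz, 60 Hz.

28 Hz, 38 Hz, 50 Hz, 60 Hz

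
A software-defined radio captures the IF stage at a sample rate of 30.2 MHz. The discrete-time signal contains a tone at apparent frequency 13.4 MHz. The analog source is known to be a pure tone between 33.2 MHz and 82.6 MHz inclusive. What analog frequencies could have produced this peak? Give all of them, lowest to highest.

43.6 MHz, 47 MHz, 73.8 MHz, 77.2 MHz

Frequencies that alias to 13.4 MHz are k·fs ± 13.4 MHz for integer k ≥ 0.
k=0: 13.4 MHz.
k=1: 16.8 MHz, 43.6 MHz.
k=2: 47 MHz, 73.8 MHz.
k=3: 77.2 MHz, 104 MHz.
k=4: 107.4 MHz, 134.2 MHz.
Within [33.2 MHz, 82.6 MHz]: 43.6 MHz, 47 MHz, 73.8 MHz, 77.2 MHz.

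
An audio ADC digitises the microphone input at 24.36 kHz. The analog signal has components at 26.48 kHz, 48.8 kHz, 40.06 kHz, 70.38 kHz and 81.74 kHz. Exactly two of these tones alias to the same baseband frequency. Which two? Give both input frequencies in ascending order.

40.06 kHz, 81.74 kHz

fs/2 = 12.18 kHz.
26.48 kHz mod fs = 2.12 kHz.
2.12 kHz ≤ fs/2 = 12.18 kHz, appears at 2.12 kHz.
48.8 kHz mod fs = 0.08 kHz.
0.08 kHz ≤ fs/2 = 12.18 kHz, appears at 0.08 kHz.
40.06 kHz mod fs = 15.7 kHz.
15.7 kHz > fs/2 = 12.18 kHz, folds to fs − 15.7 kHz = 8.66 kHz.
70.38 kHz mod fs = 21.66 kHz.
21.66 kHz > fs/2 = 12.18 kHz, folds to fs − 21.66 kHz = 2.7 kHz.
81.74 kHz mod fs = 8.66 kHz.
8.66 kHz ≤ fs/2 = 12.18 kHz, appears at 8.66 kHz.
40.06 kHz and 81.74 kHz both map to 8.66 kHz.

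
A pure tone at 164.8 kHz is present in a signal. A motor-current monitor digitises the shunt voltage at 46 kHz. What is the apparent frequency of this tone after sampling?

164.8 kHz mod fs = 26.8 kHz.
26.8 kHz > fs/2 = 23 kHz, folds to fs − 26.8 kHz = 19.2 kHz.

19.2 kHz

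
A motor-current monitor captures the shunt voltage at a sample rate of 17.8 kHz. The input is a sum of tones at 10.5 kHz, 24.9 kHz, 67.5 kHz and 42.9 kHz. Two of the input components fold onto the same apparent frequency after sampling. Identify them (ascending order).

fs/2 = 8.9 kHz.
10.5 kHz > fs/2 = 8.9 kHz, folds to fs − 10.5 kHz = 7.3 kHz.
24.9 kHz mod fs = 7.1 kHz.
7.1 kHz ≤ fs/2 = 8.9 kHz, appears at 7.1 kHz.
67.5 kHz mod fs = 14.1 kHz.
14.1 kHz > fs/2 = 8.9 kHz, folds to fs − 14.1 kHz = 3.7 kHz.
42.9 kHz mod fs = 7.3 kHz.
7.3 kHz ≤ fs/2 = 8.9 kHz, appears at 7.3 kHz.
10.5 kHz and 42.9 kHz both map to 7.3 kHz.

10.5 kHz, 42.9 kHz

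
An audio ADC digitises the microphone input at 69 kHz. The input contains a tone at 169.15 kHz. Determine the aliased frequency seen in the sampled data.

169.15 kHz mod fs = 31.15 kHz.
31.15 kHz ≤ fs/2 = 34.5 kHz, appears at 31.15 kHz.

31.15 kHz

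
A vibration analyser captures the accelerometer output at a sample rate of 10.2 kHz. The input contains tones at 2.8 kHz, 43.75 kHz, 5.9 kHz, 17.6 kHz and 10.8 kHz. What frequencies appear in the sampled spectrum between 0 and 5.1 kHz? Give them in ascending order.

fs/2 = 5.1 kHz.
2.8 kHz ≤ fs/2 = 5.1 kHz, passes unchanged.
43.75 kHz mod fs = 2.95 kHz.
2.95 kHz ≤ fs/2 = 5.1 kHz, appears at 2.95 kHz.
5.9 kHz > fs/2 = 5.1 kHz, folds to fs − 5.9 kHz = 4.3 kHz.
17.6 kHz mod fs = 7.4 kHz.
7.4 kHz > fs/2 = 5.1 kHz, folds to fs − 7.4 kHz = 2.8 kHz.
10.8 kHz mod fs = 0.6 kHz.
0.6 kHz ≤ fs/2 = 5.1 kHz, appears at 0.6 kHz.
Distinct values: {0.6 kHz, 2.8 kHz, 2.95 kHz, 4.3 kHz}.

0.6 kHz, 2.8 kHz, 2.95 kHz, 4.3 kHz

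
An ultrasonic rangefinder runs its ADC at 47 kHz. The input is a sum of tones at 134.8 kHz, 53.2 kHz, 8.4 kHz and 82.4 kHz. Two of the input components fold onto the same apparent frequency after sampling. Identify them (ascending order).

53.2 kHz, 134.8 kHz

fs/2 = 23.5 kHz.
134.8 kHz mod fs = 40.8 kHz.
40.8 kHz > fs/2 = 23.5 kHz, folds to fs − 40.8 kHz = 6.2 kHz.
53.2 kHz mod fs = 6.2 kHz.
6.2 kHz ≤ fs/2 = 23.5 kHz, appears at 6.2 kHz.
8.4 kHz ≤ fs/2 = 23.5 kHz, passes unchanged.
82.4 kHz mod fs = 35.4 kHz.
35.4 kHz > fs/2 = 23.5 kHz, folds to fs − 35.4 kHz = 11.6 kHz.
53.2 kHz and 134.8 kHz both map to 6.2 kHz.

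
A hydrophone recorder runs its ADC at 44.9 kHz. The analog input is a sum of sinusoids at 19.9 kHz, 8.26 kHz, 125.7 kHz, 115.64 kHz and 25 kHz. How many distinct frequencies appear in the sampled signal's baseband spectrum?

4

fs/2 = 22.45 kHz.
19.9 kHz ≤ fs/2 = 22.45 kHz, passes unchanged.
8.26 kHz ≤ fs/2 = 22.45 kHz, passes unchanged.
125.7 kHz mod fs = 35.9 kHz.
35.9 kHz > fs/2 = 22.45 kHz, folds to fs − 35.9 kHz = 9 kHz.
115.64 kHz mod fs = 25.84 kHz.
25.84 kHz > fs/2 = 22.45 kHz, folds to fs − 25.84 kHz = 19.06 kHz.
25 kHz > fs/2 = 22.45 kHz, folds to fs − 25 kHz = 19.9 kHz.
Distinct values: {8.26 kHz, 9 kHz, 19.06 kHz, 19.9 kHz} → 4.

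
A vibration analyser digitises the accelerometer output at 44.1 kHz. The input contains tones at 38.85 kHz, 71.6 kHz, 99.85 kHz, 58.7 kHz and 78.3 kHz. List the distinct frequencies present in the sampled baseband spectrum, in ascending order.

fs/2 = 22.05 kHz.
38.85 kHz > fs/2 = 22.05 kHz, folds to fs − 38.85 kHz = 5.25 kHz.
71.6 kHz mod fs = 27.5 kHz.
27.5 kHz > fs/2 = 22.05 kHz, folds to fs − 27.5 kHz = 16.6 kHz.
99.85 kHz mod fs = 11.65 kHz.
11.65 kHz ≤ fs/2 = 22.05 kHz, appears at 11.65 kHz.
58.7 kHz mod fs = 14.6 kHz.
14.6 kHz ≤ fs/2 = 22.05 kHz, appears at 14.6 kHz.
78.3 kHz mod fs = 34.2 kHz.
34.2 kHz > fs/2 = 22.05 kHz, folds to fs − 34.2 kHz = 9.9 kHz.
Distinct values: {5.25 kHz, 9.9 kHz, 11.65 kHz, 14.6 kHz, 16.6 kHz}.

5.25 kHz, 9.9 kHz, 11.65 kHz, 14.6 kHz, 16.6 kHz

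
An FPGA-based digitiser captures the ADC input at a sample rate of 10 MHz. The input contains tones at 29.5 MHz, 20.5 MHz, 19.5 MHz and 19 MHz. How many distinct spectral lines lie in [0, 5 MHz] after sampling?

2

fs/2 = 5 MHz.
29.5 MHz mod fs = 9.5 MHz.
9.5 MHz > fs/2 = 5 MHz, folds to fs − 9.5 MHz = 0.5 MHz.
20.5 MHz mod fs = 0.5 MHz.
0.5 MHz ≤ fs/2 = 5 MHz, appears at 0.5 MHz.
19.5 MHz mod fs = 9.5 MHz.
9.5 MHz > fs/2 = 5 MHz, folds to fs − 9.5 MHz = 0.5 MHz.
19 MHz mod fs = 9 MHz.
9 MHz > fs/2 = 5 MHz, folds to fs − 9 MHz = 1 MHz.
Distinct values: {0.5 MHz, 1 MHz} → 2.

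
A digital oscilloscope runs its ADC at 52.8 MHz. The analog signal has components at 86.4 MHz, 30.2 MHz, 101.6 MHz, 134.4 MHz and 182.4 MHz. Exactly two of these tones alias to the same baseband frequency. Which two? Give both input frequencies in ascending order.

fs/2 = 26.4 MHz.
86.4 MHz mod fs = 33.6 MHz.
33.6 MHz > fs/2 = 26.4 MHz, folds to fs − 33.6 MHz = 19.2 MHz.
30.2 MHz > fs/2 = 26.4 MHz, folds to fs − 30.2 MHz = 22.6 MHz.
101.6 MHz mod fs = 48.8 MHz.
48.8 MHz > fs/2 = 26.4 MHz, folds to fs − 48.8 MHz = 4 MHz.
134.4 MHz mod fs = 28.8 MHz.
28.8 MHz > fs/2 = 26.4 MHz, folds to fs − 28.8 MHz = 24 MHz.
182.4 MHz mod fs = 24 MHz.
24 MHz ≤ fs/2 = 26.4 MHz, appears at 24 MHz.
134.4 MHz and 182.4 MHz both map to 24 MHz.

134.4 MHz, 182.4 MHz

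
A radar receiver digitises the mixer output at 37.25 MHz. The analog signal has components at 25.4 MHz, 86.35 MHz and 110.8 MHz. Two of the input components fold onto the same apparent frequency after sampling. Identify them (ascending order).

25.4 MHz, 86.35 MHz

fs/2 = 18.625 MHz.
25.4 MHz > fs/2 = 18.625 MHz, folds to fs − 25.4 MHz = 11.85 MHz.
86.35 MHz mod fs = 11.85 MHz.
11.85 MHz ≤ fs/2 = 18.625 MHz, appears at 11.85 MHz.
110.8 MHz mod fs = 36.3 MHz.
36.3 MHz > fs/2 = 18.625 MHz, folds to fs − 36.3 MHz = 0.95 MHz.
25.4 MHz and 86.35 MHz both map to 11.85 MHz.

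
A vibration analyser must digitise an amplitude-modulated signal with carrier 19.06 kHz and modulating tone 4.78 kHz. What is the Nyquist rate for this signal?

47.68 kHz

AM sidebands sit at fc ± fm = 14.28 kHz and 23.84 kHz.
Highest-frequency component: 23.84 kHz.
Nyquist rate = 2 × 23.84 kHz = 47.68 kHz.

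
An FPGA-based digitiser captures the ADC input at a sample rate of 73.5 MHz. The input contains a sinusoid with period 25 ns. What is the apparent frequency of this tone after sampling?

33.5 MHz

T = 25 ns → f = 1/T = 40 MHz.
40 MHz > fs/2 = 36.75 MHz, folds to fs − 40 MHz = 33.5 MHz.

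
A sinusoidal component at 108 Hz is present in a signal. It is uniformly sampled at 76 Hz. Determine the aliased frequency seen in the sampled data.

32 Hz

108 Hz mod fs = 32 Hz.
32 Hz ≤ fs/2 = 38 Hz, appears at 32 Hz.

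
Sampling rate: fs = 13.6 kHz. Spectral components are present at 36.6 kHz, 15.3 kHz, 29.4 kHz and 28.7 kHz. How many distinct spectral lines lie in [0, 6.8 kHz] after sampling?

fs/2 = 6.8 kHz.
36.6 kHz mod fs = 9.4 kHz.
9.4 kHz > fs/2 = 6.8 kHz, folds to fs − 9.4 kHz = 4.2 kHz.
15.3 kHz mod fs = 1.7 kHz.
1.7 kHz ≤ fs/2 = 6.8 kHz, appears at 1.7 kHz.
29.4 kHz mod fs = 2.2 kHz.
2.2 kHz ≤ fs/2 = 6.8 kHz, appears at 2.2 kHz.
28.7 kHz mod fs = 1.5 kHz.
1.5 kHz ≤ fs/2 = 6.8 kHz, appears at 1.5 kHz.
Distinct values: {1.5 kHz, 1.7 kHz, 2.2 kHz, 4.2 kHz} → 4.

4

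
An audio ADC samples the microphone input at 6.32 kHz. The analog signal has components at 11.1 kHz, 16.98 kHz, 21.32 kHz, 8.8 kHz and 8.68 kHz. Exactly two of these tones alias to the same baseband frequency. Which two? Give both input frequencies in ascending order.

8.68 kHz, 21.32 kHz

fs/2 = 3.16 kHz.
11.1 kHz mod fs = 4.78 kHz.
4.78 kHz > fs/2 = 3.16 kHz, folds to fs − 4.78 kHz = 1.54 kHz.
16.98 kHz mod fs = 4.34 kHz.
4.34 kHz > fs/2 = 3.16 kHz, folds to fs − 4.34 kHz = 1.98 kHz.
21.32 kHz mod fs = 2.36 kHz.
2.36 kHz ≤ fs/2 = 3.16 kHz, appears at 2.36 kHz.
8.8 kHz mod fs = 2.48 kHz.
2.48 kHz ≤ fs/2 = 3.16 kHz, appears at 2.48 kHz.
8.68 kHz mod fs = 2.36 kHz.
2.36 kHz ≤ fs/2 = 3.16 kHz, appears at 2.36 kHz.
8.68 kHz and 21.32 kHz both map to 2.36 kHz.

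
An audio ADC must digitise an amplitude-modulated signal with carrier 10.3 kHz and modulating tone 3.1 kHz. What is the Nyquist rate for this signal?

26.8 kHz

AM sidebands sit at fc ± fm = 7.2 kHz and 13.4 kHz.
Highest-frequency component: 13.4 kHz.
Nyquist rate = 2 × 13.4 kHz = 26.8 kHz.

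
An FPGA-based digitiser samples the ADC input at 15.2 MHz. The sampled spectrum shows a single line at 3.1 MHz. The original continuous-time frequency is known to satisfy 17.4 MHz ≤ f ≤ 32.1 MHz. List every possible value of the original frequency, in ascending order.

Frequencies that alias to 3.1 MHz are k·fs ± 3.1 MHz for integer k ≥ 0.
k=0: 3.1 MHz.
k=1: 12.1 MHz, 18.3 MHz.
k=2: 27.3 MHz, 33.5 MHz.
k=3: 42.5 MHz, 48.7 MHz.
Within [17.4 MHz, 32.1 MHz]: 18.3 MHz, 27.3 MHz.

18.3 MHz, 27.3 MHz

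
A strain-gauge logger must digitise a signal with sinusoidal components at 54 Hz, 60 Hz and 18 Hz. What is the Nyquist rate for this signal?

120 Hz

Highest-frequency component: 60 Hz.
Nyquist rate = 2 × 60 Hz = 120 Hz.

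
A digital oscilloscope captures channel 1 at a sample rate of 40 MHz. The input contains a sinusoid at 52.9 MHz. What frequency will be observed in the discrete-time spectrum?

52.9 MHz mod fs = 12.9 MHz.
12.9 MHz ≤ fs/2 = 20 MHz, appears at 12.9 MHz.

12.9 MHz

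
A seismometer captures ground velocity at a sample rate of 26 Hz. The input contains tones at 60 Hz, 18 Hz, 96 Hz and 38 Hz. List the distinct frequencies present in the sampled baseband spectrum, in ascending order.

fs/2 = 13 Hz.
60 Hz mod fs = 8 Hz.
8 Hz ≤ fs/2 = 13 Hz, appears at 8 Hz.
18 Hz > fs/2 = 13 Hz, folds to fs − 18 Hz = 8 Hz.
96 Hz mod fs = 18 Hz.
18 Hz > fs/2 = 13 Hz, folds to fs − 18 Hz = 8 Hz.
38 Hz mod fs = 12 Hz.
12 Hz ≤ fs/2 = 13 Hz, appears at 12 Hz.
Distinct values: {8 Hz, 12 Hz}.

8 Hz, 12 Hz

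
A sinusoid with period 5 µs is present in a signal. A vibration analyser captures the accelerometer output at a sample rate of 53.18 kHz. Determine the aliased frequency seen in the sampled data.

12.72 kHz

T = 5 µs → f = 1/T = 200 kHz.
200 kHz mod fs = 40.46 kHz.
40.46 kHz > fs/2 = 26.59 kHz, folds to fs − 40.46 kHz = 12.72 kHz.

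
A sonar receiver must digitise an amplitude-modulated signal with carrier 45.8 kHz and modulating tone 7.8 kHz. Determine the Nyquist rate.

107.2 kHz

AM sidebands sit at fc ± fm = 38 kHz and 53.6 kHz.
Highest-frequency component: 53.6 kHz.
Nyquist rate = 2 × 53.6 kHz = 107.2 kHz.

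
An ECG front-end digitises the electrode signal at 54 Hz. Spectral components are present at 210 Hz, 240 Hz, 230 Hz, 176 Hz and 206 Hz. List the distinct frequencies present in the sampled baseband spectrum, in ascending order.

fs/2 = 27 Hz.
210 Hz mod fs = 48 Hz.
48 Hz > fs/2 = 27 Hz, folds to fs − 48 Hz = 6 Hz.
240 Hz mod fs = 24 Hz.
24 Hz ≤ fs/2 = 27 Hz, appears at 24 Hz.
230 Hz mod fs = 14 Hz.
14 Hz ≤ fs/2 = 27 Hz, appears at 14 Hz.
176 Hz mod fs = 14 Hz.
14 Hz ≤ fs/2 = 27 Hz, appears at 14 Hz.
206 Hz mod fs = 44 Hz.
44 Hz > fs/2 = 27 Hz, folds to fs − 44 Hz = 10 Hz.
Distinct values: {6 Hz, 10 Hz, 14 Hz, 24 Hz}.

6 Hz, 10 Hz, 14 Hz, 24 Hz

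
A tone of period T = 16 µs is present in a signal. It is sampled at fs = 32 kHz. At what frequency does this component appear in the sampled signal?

1.5 kHz

T = 16 µs → f = 1/T = 62.5 kHz.
62.5 kHz mod fs = 30.5 kHz.
30.5 kHz > fs/2 = 16 kHz, folds to fs − 30.5 kHz = 1.5 kHz.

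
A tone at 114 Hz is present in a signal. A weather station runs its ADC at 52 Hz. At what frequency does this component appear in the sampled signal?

114 Hz mod fs = 10 Hz.
10 Hz ≤ fs/2 = 26 Hz, appears at 10 Hz.

10 Hz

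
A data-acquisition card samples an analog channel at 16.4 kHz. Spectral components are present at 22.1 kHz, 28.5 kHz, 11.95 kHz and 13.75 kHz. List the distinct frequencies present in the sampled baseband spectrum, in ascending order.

fs/2 = 8.2 kHz.
22.1 kHz mod fs = 5.7 kHz.
5.7 kHz ≤ fs/2 = 8.2 kHz, appears at 5.7 kHz.
28.5 kHz mod fs = 12.1 kHz.
12.1 kHz > fs/2 = 8.2 kHz, folds to fs − 12.1 kHz = 4.3 kHz.
11.95 kHz > fs/2 = 8.2 kHz, folds to fs − 11.95 kHz = 4.45 kHz.
13.75 kHz > fs/2 = 8.2 kHz, folds to fs − 13.75 kHz = 2.65 kHz.
Distinct values: {2.65 kHz, 4.3 kHz, 4.45 kHz, 5.7 kHz}.

2.65 kHz, 4.3 kHz, 4.45 kHz, 5.7 kHz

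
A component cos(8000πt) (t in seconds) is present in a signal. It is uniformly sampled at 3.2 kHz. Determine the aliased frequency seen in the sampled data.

0.8 kHz

ω = 8000π rad/s → f = ω/(2π) = 4000 Hz = 4 kHz.
4 kHz mod fs = 0.8 kHz.
0.8 kHz ≤ fs/2 = 1.6 kHz, appears at 0.8 kHz.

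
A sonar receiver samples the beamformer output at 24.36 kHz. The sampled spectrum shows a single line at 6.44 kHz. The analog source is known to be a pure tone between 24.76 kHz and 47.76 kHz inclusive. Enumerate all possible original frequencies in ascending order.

30.8 kHz, 42.28 kHz

Frequencies that alias to 6.44 kHz are k·fs ± 6.44 kHz for integer k ≥ 0.
k=0: 6.44 kHz.
k=1: 17.92 kHz, 30.8 kHz.
k=2: 42.28 kHz, 55.16 kHz.
k=3: 66.64 kHz, 79.52 kHz.
Within [24.76 kHz, 47.76 kHz]: 30.8 kHz, 42.28 kHz.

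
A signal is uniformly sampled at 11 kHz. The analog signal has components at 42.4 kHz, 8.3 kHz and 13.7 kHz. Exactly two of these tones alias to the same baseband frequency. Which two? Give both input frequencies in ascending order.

8.3 kHz, 13.7 kHz

fs/2 = 5.5 kHz.
42.4 kHz mod fs = 9.4 kHz.
9.4 kHz > fs/2 = 5.5 kHz, folds to fs − 9.4 kHz = 1.6 kHz.
8.3 kHz > fs/2 = 5.5 kHz, folds to fs − 8.3 kHz = 2.7 kHz.
13.7 kHz mod fs = 2.7 kHz.
2.7 kHz ≤ fs/2 = 5.5 kHz, appears at 2.7 kHz.
8.3 kHz and 13.7 kHz both map to 2.7 kHz.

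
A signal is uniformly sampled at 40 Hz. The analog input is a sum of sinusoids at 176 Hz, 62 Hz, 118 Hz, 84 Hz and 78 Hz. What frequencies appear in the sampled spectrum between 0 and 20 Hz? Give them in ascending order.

2 Hz, 4 Hz, 16 Hz, 18 Hz

fs/2 = 20 Hz.
176 Hz mod fs = 16 Hz.
16 Hz ≤ fs/2 = 20 Hz, appears at 16 Hz.
62 Hz mod fs = 22 Hz.
22 Hz > fs/2 = 20 Hz, folds to fs − 22 Hz = 18 Hz.
118 Hz mod fs = 38 Hz.
38 Hz > fs/2 = 20 Hz, folds to fs − 38 Hz = 2 Hz.
84 Hz mod fs = 4 Hz.
4 Hz ≤ fs/2 = 20 Hz, appears at 4 Hz.
78 Hz mod fs = 38 Hz.
38 Hz > fs/2 = 20 Hz, folds to fs − 38 Hz = 2 Hz.
Distinct values: {2 Hz, 4 Hz, 16 Hz, 18 Hz}.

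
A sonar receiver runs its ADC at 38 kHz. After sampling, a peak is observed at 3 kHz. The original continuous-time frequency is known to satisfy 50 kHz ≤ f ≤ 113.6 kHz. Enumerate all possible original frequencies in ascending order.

73 kHz, 79 kHz, 111 kHz

Frequencies that alias to 3 kHz are k·fs ± 3 kHz for integer k ≥ 0.
k=0: 3 kHz.
k=1: 35 kHz, 41 kHz.
k=2: 73 kHz, 79 kHz.
k=3: 111 kHz, 117 kHz.
k=4: 149 kHz, 155 kHz.
Within [50 kHz, 113.6 kHz]: 73 kHz, 79 kHz, 111 kHz.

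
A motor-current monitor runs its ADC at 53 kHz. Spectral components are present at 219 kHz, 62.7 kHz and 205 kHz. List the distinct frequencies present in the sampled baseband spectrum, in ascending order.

fs/2 = 26.5 kHz.
219 kHz mod fs = 7 kHz.
7 kHz ≤ fs/2 = 26.5 kHz, appears at 7 kHz.
62.7 kHz mod fs = 9.7 kHz.
9.7 kHz ≤ fs/2 = 26.5 kHz, appears at 9.7 kHz.
205 kHz mod fs = 46 kHz.
46 kHz > fs/2 = 26.5 kHz, folds to fs − 46 kHz = 7 kHz.
Distinct values: {7 kHz, 9.7 kHz}.

7 kHz, 9.7 kHz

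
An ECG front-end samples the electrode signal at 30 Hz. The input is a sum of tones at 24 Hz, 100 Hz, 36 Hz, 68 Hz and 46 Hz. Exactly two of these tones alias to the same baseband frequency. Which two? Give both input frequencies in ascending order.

24 Hz, 36 Hz

fs/2 = 15 Hz.
24 Hz > fs/2 = 15 Hz, folds to fs − 24 Hz = 6 Hz.
100 Hz mod fs = 10 Hz.
10 Hz ≤ fs/2 = 15 Hz, appears at 10 Hz.
36 Hz mod fs = 6 Hz.
6 Hz ≤ fs/2 = 15 Hz, appears at 6 Hz.
68 Hz mod fs = 8 Hz.
8 Hz ≤ fs/2 = 15 Hz, appears at 8 Hz.
46 Hz mod fs = 16 Hz.
16 Hz > fs/2 = 15 Hz, folds to fs − 16 Hz = 14 Hz.
24 Hz and 36 Hz both map to 6 Hz.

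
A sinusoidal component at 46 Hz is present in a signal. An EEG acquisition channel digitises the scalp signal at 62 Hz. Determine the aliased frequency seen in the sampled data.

16 Hz

46 Hz > fs/2 = 31 Hz, folds to fs − 46 Hz = 16 Hz.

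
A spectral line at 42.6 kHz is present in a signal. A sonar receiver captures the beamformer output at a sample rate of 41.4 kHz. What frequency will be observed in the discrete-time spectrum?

1.2 kHz

42.6 kHz mod fs = 1.2 kHz.
1.2 kHz ≤ fs/2 = 20.7 kHz, appears at 1.2 kHz.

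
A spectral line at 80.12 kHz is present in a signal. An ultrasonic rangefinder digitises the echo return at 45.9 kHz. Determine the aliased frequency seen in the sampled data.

80.12 kHz mod fs = 34.22 kHz.
34.22 kHz > fs/2 = 22.95 kHz, folds to fs − 34.22 kHz = 11.68 kHz.

11.68 kHz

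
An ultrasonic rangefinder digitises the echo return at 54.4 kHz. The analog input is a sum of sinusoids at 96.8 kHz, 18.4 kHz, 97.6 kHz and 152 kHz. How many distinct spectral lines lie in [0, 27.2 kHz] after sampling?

3

fs/2 = 27.2 kHz.
96.8 kHz mod fs = 42.4 kHz.
42.4 kHz > fs/2 = 27.2 kHz, folds to fs − 42.4 kHz = 12 kHz.
18.4 kHz ≤ fs/2 = 27.2 kHz, passes unchanged.
97.6 kHz mod fs = 43.2 kHz.
43.2 kHz > fs/2 = 27.2 kHz, folds to fs − 43.2 kHz = 11.2 kHz.
152 kHz mod fs = 43.2 kHz.
43.2 kHz > fs/2 = 27.2 kHz, folds to fs − 43.2 kHz = 11.2 kHz.
Distinct values: {11.2 kHz, 12 kHz, 18.4 kHz} → 3.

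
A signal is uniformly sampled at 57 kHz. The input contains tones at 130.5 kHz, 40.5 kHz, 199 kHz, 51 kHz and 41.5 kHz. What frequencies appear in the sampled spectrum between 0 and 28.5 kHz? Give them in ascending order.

6 kHz, 15.5 kHz, 16.5 kHz, 28 kHz

fs/2 = 28.5 kHz.
130.5 kHz mod fs = 16.5 kHz.
16.5 kHz ≤ fs/2 = 28.5 kHz, appears at 16.5 kHz.
40.5 kHz > fs/2 = 28.5 kHz, folds to fs − 40.5 kHz = 16.5 kHz.
199 kHz mod fs = 28 kHz.
28 kHz ≤ fs/2 = 28.5 kHz, appears at 28 kHz.
51 kHz > fs/2 = 28.5 kHz, folds to fs − 51 kHz = 6 kHz.
41.5 kHz > fs/2 = 28.5 kHz, folds to fs − 41.5 kHz = 15.5 kHz.
Distinct values: {6 kHz, 15.5 kHz, 16.5 kHz, 28 kHz}.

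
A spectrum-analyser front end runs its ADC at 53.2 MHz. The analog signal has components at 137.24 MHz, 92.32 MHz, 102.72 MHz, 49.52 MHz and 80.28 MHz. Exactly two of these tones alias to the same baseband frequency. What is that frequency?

fs/2 = 26.6 MHz.
137.24 MHz mod fs = 30.84 MHz.
30.84 MHz > fs/2 = 26.6 MHz, folds to fs − 30.84 MHz = 22.36 MHz.
92.32 MHz mod fs = 39.12 MHz.
39.12 MHz > fs/2 = 26.6 MHz, folds to fs − 39.12 MHz = 14.08 MHz.
102.72 MHz mod fs = 49.52 MHz.
49.52 MHz > fs/2 = 26.6 MHz, folds to fs − 49.52 MHz = 3.68 MHz.
49.52 MHz > fs/2 = 26.6 MHz, folds to fs − 49.52 MHz = 3.68 MHz.
80.28 MHz mod fs = 27.08 MHz.
27.08 MHz > fs/2 = 26.6 MHz, folds to fs − 27.08 MHz = 26.12 MHz.
49.52 MHz and 102.72 MHz both map to 3.68 MHz.

3.68 MHz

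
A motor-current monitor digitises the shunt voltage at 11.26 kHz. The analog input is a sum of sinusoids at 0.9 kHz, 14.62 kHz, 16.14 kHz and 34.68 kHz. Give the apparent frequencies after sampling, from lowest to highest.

0.9 kHz, 3.36 kHz, 4.88 kHz

fs/2 = 5.63 kHz.
0.9 kHz ≤ fs/2 = 5.63 kHz, passes unchanged.
14.62 kHz mod fs = 3.36 kHz.
3.36 kHz ≤ fs/2 = 5.63 kHz, appears at 3.36 kHz.
16.14 kHz mod fs = 4.88 kHz.
4.88 kHz ≤ fs/2 = 5.63 kHz, appears at 4.88 kHz.
34.68 kHz mod fs = 0.9 kHz.
0.9 kHz ≤ fs/2 = 5.63 kHz, appears at 0.9 kHz.
Distinct values: {0.9 kHz, 3.36 kHz, 4.88 kHz}.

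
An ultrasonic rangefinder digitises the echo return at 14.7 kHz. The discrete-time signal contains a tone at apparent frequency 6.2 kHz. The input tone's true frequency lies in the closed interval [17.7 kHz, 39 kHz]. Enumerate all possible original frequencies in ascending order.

Frequencies that alias to 6.2 kHz are k·fs ± 6.2 kHz for integer k ≥ 0.
k=0: 6.2 kHz.
k=1: 8.5 kHz, 20.9 kHz.
k=2: 23.2 kHz, 35.6 kHz.
k=3: 37.9 kHz, 50.3 kHz.
k=4: 52.6 kHz, 65 kHz.
Within [17.7 kHz, 39 kHz]: 20.9 kHz, 23.2 kHz, 35.6 kHz, 37.9 kHz.

20.9 kHz, 23.2 kHz, 35.6 kHz, 37.9 kHz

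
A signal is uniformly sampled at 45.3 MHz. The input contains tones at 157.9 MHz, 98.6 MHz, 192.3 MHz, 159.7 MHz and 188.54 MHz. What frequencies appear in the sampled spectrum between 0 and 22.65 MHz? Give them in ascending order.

fs/2 = 22.65 MHz.
157.9 MHz mod fs = 22 MHz.
22 MHz ≤ fs/2 = 22.65 MHz, appears at 22 MHz.
98.6 MHz mod fs = 8 MHz.
8 MHz ≤ fs/2 = 22.65 MHz, appears at 8 MHz.
192.3 MHz mod fs = 11.1 MHz.
11.1 MHz ≤ fs/2 = 22.65 MHz, appears at 11.1 MHz.
159.7 MHz mod fs = 23.8 MHz.
23.8 MHz > fs/2 = 22.65 MHz, folds to fs − 23.8 MHz = 21.5 MHz.
188.54 MHz mod fs = 7.34 MHz.
7.34 MHz ≤ fs/2 = 22.65 MHz, appears at 7.34 MHz.
Distinct values: {7.34 MHz, 8 MHz, 11.1 MHz, 21.5 MHz, 22 MHz}.

7.34 MHz, 8 MHz, 11.1 MHz, 21.5 MHz, 22 MHz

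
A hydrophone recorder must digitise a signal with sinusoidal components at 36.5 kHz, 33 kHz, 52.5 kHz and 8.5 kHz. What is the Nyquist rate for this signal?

105 kHz

Highest-frequency component: 52.5 kHz.
Nyquist rate = 2 × 52.5 kHz = 105 kHz.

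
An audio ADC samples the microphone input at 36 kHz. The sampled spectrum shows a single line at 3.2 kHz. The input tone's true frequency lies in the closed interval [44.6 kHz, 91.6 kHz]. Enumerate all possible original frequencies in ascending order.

68.8 kHz, 75.2 kHz

Frequencies that alias to 3.2 kHz are k·fs ± 3.2 kHz for integer k ≥ 0.
k=0: 3.2 kHz.
k=1: 32.8 kHz, 39.2 kHz.
k=2: 68.8 kHz, 75.2 kHz.
k=3: 104.8 kHz, 111.2 kHz.
Within [44.6 kHz, 91.6 kHz]: 68.8 kHz, 75.2 kHz.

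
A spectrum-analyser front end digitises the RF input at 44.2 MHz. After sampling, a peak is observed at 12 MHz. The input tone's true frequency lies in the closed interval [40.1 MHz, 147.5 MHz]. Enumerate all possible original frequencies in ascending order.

56.2 MHz, 76.4 MHz, 100.4 MHz, 120.6 MHz, 144.6 MHz

Frequencies that alias to 12 MHz are k·fs ± 12 MHz for integer k ≥ 0.
k=0: 12 MHz.
k=1: 32.2 MHz, 56.2 MHz.
k=2: 76.4 MHz, 100.4 MHz.
k=3: 120.6 MHz, 144.6 MHz.
k=4: 164.8 MHz, 188.8 MHz.
Within [40.1 MHz, 147.5 MHz]: 56.2 MHz, 76.4 MHz, 100.4 MHz, 120.6 MHz, 144.6 MHz.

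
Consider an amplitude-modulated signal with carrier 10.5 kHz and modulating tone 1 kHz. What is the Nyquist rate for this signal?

23 kHz

AM sidebands sit at fc ± fm = 9.5 kHz and 11.5 kHz.
Highest-frequency component: 11.5 kHz.
Nyquist rate = 2 × 11.5 kHz = 23 kHz.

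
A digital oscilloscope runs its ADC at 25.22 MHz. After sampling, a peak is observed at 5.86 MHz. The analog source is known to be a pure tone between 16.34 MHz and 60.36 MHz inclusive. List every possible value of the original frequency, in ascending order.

Frequencies that alias to 5.86 MHz are k·fs ± 5.86 MHz for integer k ≥ 0.
k=0: 5.86 MHz.
k=1: 19.36 MHz, 31.08 MHz.
k=2: 44.58 MHz, 56.3 MHz.
k=3: 69.8 MHz, 81.52 MHz.
Within [16.34 MHz, 60.36 MHz]: 19.36 MHz, 31.08 MHz, 44.58 MHz, 56.3 MHz.

19.36 MHz, 31.08 MHz, 44.58 MHz, 56.3 MHz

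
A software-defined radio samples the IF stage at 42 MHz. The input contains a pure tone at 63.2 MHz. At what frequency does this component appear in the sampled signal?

20.8 MHz

63.2 MHz mod fs = 21.2 MHz.
21.2 MHz > fs/2 = 21 MHz, folds to fs − 21.2 MHz = 20.8 MHz.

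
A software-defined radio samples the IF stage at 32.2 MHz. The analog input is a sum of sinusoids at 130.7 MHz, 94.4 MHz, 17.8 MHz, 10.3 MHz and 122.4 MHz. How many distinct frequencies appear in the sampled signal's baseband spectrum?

fs/2 = 16.1 MHz.
130.7 MHz mod fs = 1.9 MHz.
1.9 MHz ≤ fs/2 = 16.1 MHz, appears at 1.9 MHz.
94.4 MHz mod fs = 30 MHz.
30 MHz > fs/2 = 16.1 MHz, folds to fs − 30 MHz = 2.2 MHz.
17.8 MHz > fs/2 = 16.1 MHz, folds to fs − 17.8 MHz = 14.4 MHz.
10.3 MHz ≤ fs/2 = 16.1 MHz, passes unchanged.
122.4 MHz mod fs = 25.8 MHz.
25.8 MHz > fs/2 = 16.1 MHz, folds to fs − 25.8 MHz = 6.4 MHz.
Distinct values: {1.9 MHz, 2.2 MHz, 6.4 MHz, 10.3 MHz, 14.4 MHz} → 5.

5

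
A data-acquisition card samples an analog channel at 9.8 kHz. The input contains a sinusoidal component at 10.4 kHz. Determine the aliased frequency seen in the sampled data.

0.6 kHz

10.4 kHz mod fs = 0.6 kHz.
0.6 kHz ≤ fs/2 = 4.9 kHz, appears at 0.6 kHz.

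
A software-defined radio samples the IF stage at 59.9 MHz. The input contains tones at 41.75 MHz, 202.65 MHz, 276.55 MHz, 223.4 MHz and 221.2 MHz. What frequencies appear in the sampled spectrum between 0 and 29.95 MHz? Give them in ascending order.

fs/2 = 29.95 MHz.
41.75 MHz > fs/2 = 29.95 MHz, folds to fs − 41.75 MHz = 18.15 MHz.
202.65 MHz mod fs = 22.95 MHz.
22.95 MHz ≤ fs/2 = 29.95 MHz, appears at 22.95 MHz.
276.55 MHz mod fs = 36.95 MHz.
36.95 MHz > fs/2 = 29.95 MHz, folds to fs − 36.95 MHz = 22.95 MHz.
223.4 MHz mod fs = 43.7 MHz.
43.7 MHz > fs/2 = 29.95 MHz, folds to fs − 43.7 MHz = 16.2 MHz.
221.2 MHz mod fs = 41.5 MHz.
41.5 MHz > fs/2 = 29.95 MHz, folds to fs − 41.5 MHz = 18.4 MHz.
Distinct values: {16.2 MHz, 18.15 MHz, 18.4 MHz, 22.95 MHz}.

16.2 MHz, 18.15 MHz, 18.4 MHz, 22.95 MHz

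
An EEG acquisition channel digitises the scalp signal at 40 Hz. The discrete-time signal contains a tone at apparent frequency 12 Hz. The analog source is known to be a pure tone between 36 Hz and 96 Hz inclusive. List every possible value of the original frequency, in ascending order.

Frequencies that alias to 12 Hz are k·fs ± 12 Hz for integer k ≥ 0.
k=0: 12 Hz.
k=1: 28 Hz, 52 Hz.
k=2: 68 Hz, 92 Hz.
k=3: 108 Hz, 132 Hz.
Within [36 Hz, 96 Hz]: 52 Hz, 68 Hz, 92 Hz.

52 Hz, 68 Hz, 92 Hz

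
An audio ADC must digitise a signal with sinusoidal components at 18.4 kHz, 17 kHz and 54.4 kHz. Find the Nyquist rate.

Highest-frequency component: 54.4 kHz.
Nyquist rate = 2 × 54.4 kHz = 108.8 kHz.

108.8 kHz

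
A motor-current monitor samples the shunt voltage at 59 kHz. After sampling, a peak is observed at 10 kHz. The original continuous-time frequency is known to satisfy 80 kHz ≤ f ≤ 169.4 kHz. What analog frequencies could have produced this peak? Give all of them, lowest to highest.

108 kHz, 128 kHz, 167 kHz

Frequencies that alias to 10 kHz are k·fs ± 10 kHz for integer k ≥ 0.
k=0: 10 kHz.
k=1: 49 kHz, 69 kHz.
k=2: 108 kHz, 128 kHz.
k=3: 167 kHz, 187 kHz.
k=4: 226 kHz, 246 kHz.
Within [80 kHz, 169.4 kHz]: 108 kHz, 128 kHz, 167 kHz.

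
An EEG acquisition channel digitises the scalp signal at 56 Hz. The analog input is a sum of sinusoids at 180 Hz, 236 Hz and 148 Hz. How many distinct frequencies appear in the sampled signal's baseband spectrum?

2

fs/2 = 28 Hz.
180 Hz mod fs = 12 Hz.
12 Hz ≤ fs/2 = 28 Hz, appears at 12 Hz.
236 Hz mod fs = 12 Hz.
12 Hz ≤ fs/2 = 28 Hz, appears at 12 Hz.
148 Hz mod fs = 36 Hz.
36 Hz > fs/2 = 28 Hz, folds to fs − 36 Hz = 20 Hz.
Distinct values: {12 Hz, 20 Hz} → 2.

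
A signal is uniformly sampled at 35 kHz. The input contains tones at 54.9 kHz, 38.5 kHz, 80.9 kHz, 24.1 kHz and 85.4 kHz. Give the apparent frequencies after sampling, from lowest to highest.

3.5 kHz, 10.9 kHz, 15.1 kHz, 15.4 kHz

fs/2 = 17.5 kHz.
54.9 kHz mod fs = 19.9 kHz.
19.9 kHz > fs/2 = 17.5 kHz, folds to fs − 19.9 kHz = 15.1 kHz.
38.5 kHz mod fs = 3.5 kHz.
3.5 kHz ≤ fs/2 = 17.5 kHz, appears at 3.5 kHz.
80.9 kHz mod fs = 10.9 kHz.
10.9 kHz ≤ fs/2 = 17.5 kHz, appears at 10.9 kHz.
24.1 kHz > fs/2 = 17.5 kHz, folds to fs − 24.1 kHz = 10.9 kHz.
85.4 kHz mod fs = 15.4 kHz.
15.4 kHz ≤ fs/2 = 17.5 kHz, appears at 15.4 kHz.
Distinct values: {3.5 kHz, 10.9 kHz, 15.1 kHz, 15.4 kHz}.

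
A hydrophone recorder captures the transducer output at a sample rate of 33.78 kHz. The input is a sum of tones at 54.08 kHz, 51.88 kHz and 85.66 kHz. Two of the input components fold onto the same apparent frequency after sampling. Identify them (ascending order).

fs/2 = 16.89 kHz.
54.08 kHz mod fs = 20.3 kHz.
20.3 kHz > fs/2 = 16.89 kHz, folds to fs − 20.3 kHz = 13.48 kHz.
51.88 kHz mod fs = 18.1 kHz.
18.1 kHz > fs/2 = 16.89 kHz, folds to fs − 18.1 kHz = 15.68 kHz.
85.66 kHz mod fs = 18.1 kHz.
18.1 kHz > fs/2 = 16.89 kHz, folds to fs − 18.1 kHz = 15.68 kHz.
51.88 kHz and 85.66 kHz both map to 15.68 kHz.

51.88 kHz, 85.66 kHz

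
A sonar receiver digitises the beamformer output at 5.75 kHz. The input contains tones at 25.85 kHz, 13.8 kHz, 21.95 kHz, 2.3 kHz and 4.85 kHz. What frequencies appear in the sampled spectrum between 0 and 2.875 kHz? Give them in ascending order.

0.9 kHz, 1.05 kHz, 2.3 kHz, 2.85 kHz

fs/2 = 2.875 kHz.
25.85 kHz mod fs = 2.85 kHz.
2.85 kHz ≤ fs/2 = 2.875 kHz, appears at 2.85 kHz.
13.8 kHz mod fs = 2.3 kHz.
2.3 kHz ≤ fs/2 = 2.875 kHz, appears at 2.3 kHz.
21.95 kHz mod fs = 4.7 kHz.
4.7 kHz > fs/2 = 2.875 kHz, folds to fs − 4.7 kHz = 1.05 kHz.
2.3 kHz ≤ fs/2 = 2.875 kHz, passes unchanged.
4.85 kHz > fs/2 = 2.875 kHz, folds to fs − 4.85 kHz = 0.9 kHz.
Distinct values: {0.9 kHz, 1.05 kHz, 2.3 kHz, 2.85 kHz}.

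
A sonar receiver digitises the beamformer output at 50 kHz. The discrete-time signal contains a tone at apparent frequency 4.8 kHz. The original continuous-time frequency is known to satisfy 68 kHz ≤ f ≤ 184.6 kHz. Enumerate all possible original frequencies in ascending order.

Frequencies that alias to 4.8 kHz are k·fs ± 4.8 kHz for integer k ≥ 0.
k=0: 4.8 kHz.
k=1: 45.2 kHz, 54.8 kHz.
k=2: 95.2 kHz, 104.8 kHz.
k=3: 145.2 kHz, 154.8 kHz.
k=4: 195.2 kHz, 204.8 kHz.
Within [68 kHz, 184.6 kHz]: 95.2 kHz, 104.8 kHz, 145.2 kHz, 154.8 kHz.

95.2 kHz, 104.8 kHz, 145.2 kHz, 154.8 kHz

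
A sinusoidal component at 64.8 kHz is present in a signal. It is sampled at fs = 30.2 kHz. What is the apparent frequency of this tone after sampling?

4.4 kHz

64.8 kHz mod fs = 4.4 kHz.
4.4 kHz ≤ fs/2 = 15.1 kHz, appears at 4.4 kHz.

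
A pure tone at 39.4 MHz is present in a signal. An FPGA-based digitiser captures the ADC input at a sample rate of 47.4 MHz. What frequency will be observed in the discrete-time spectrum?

39.4 MHz > fs/2 = 23.7 MHz, folds to fs − 39.4 MHz = 8 MHz.

8 MHz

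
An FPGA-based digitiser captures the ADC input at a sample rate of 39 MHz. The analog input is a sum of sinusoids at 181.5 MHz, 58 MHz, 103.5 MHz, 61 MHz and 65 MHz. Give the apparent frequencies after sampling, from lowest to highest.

fs/2 = 19.5 MHz.
181.5 MHz mod fs = 25.5 MHz.
25.5 MHz > fs/2 = 19.5 MHz, folds to fs − 25.5 MHz = 13.5 MHz.
58 MHz mod fs = 19 MHz.
19 MHz ≤ fs/2 = 19.5 MHz, appears at 19 MHz.
103.5 MHz mod fs = 25.5 MHz.
25.5 MHz > fs/2 = 19.5 MHz, folds to fs − 25.5 MHz = 13.5 MHz.
61 MHz mod fs = 22 MHz.
22 MHz > fs/2 = 19.5 MHz, folds to fs − 22 MHz = 17 MHz.
65 MHz mod fs = 26 MHz.
26 MHz > fs/2 = 19.5 MHz, folds to fs − 26 MHz = 13 MHz.
Distinct values: {13 MHz, 13.5 MHz, 17 MHz, 19 MHz}.

13 MHz, 13.5 MHz, 17 MHz, 19 MHz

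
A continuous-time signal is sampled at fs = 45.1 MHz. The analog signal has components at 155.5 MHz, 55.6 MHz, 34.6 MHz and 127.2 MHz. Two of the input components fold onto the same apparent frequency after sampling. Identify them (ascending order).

34.6 MHz, 55.6 MHz

fs/2 = 22.55 MHz.
155.5 MHz mod fs = 20.2 MHz.
20.2 MHz ≤ fs/2 = 22.55 MHz, appears at 20.2 MHz.
55.6 MHz mod fs = 10.5 MHz.
10.5 MHz ≤ fs/2 = 22.55 MHz, appears at 10.5 MHz.
34.6 MHz > fs/2 = 22.55 MHz, folds to fs − 34.6 MHz = 10.5 MHz.
127.2 MHz mod fs = 37 MHz.
37 MHz > fs/2 = 22.55 MHz, folds to fs − 37 MHz = 8.1 MHz.
34.6 MHz and 55.6 MHz both map to 10.5 MHz.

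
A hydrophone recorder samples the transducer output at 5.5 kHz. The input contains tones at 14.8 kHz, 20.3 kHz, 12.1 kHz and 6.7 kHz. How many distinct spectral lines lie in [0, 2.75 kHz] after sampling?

3

fs/2 = 2.75 kHz.
14.8 kHz mod fs = 3.8 kHz.
3.8 kHz > fs/2 = 2.75 kHz, folds to fs − 3.8 kHz = 1.7 kHz.
20.3 kHz mod fs = 3.8 kHz.
3.8 kHz > fs/2 = 2.75 kHz, folds to fs − 3.8 kHz = 1.7 kHz.
12.1 kHz mod fs = 1.1 kHz.
1.1 kHz ≤ fs/2 = 2.75 kHz, appears at 1.1 kHz.
6.7 kHz mod fs = 1.2 kHz.
1.2 kHz ≤ fs/2 = 2.75 kHz, appears at 1.2 kHz.
Distinct values: {1.1 kHz, 1.2 kHz, 1.7 kHz} → 3.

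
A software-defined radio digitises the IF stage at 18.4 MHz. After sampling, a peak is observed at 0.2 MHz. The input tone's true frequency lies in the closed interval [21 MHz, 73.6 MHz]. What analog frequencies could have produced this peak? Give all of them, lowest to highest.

36.6 MHz, 37 MHz, 55 MHz, 55.4 MHz, 73.4 MHz

Frequencies that alias to 0.2 MHz are k·fs ± 0.2 MHz for integer k ≥ 0.
k=0: 0.2 MHz.
k=1: 18.2 MHz, 18.6 MHz.
k=2: 36.6 MHz, 37 MHz.
k=3: 55 MHz, 55.4 MHz.
k=4: 73.4 MHz, 73.8 MHz.
k=5: 91.8 MHz, 92.2 MHz.
Within [21 MHz, 73.6 MHz]: 36.6 MHz, 37 MHz, 55 MHz, 55.4 MHz, 73.4 MHz.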